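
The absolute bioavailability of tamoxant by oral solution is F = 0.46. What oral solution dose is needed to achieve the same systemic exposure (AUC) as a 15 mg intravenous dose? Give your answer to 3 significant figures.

For equal systemic exposure: F × D_ev = D_iv
D_ev = D_iv / F = 15 / 0.46 = 32.6087 mg

D_oral = 32.6 mg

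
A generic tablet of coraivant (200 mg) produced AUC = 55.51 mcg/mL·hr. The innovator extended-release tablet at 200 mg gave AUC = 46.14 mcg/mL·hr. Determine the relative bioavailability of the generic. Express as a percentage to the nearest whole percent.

F_rel = 120%

F_rel = (AUC_test/D_test) / (AUC_ref/D_ref)
      = (55.51/200) / (46.14/200)
      = 0.27755 / 0.2307 = 1.2031 = 120.31%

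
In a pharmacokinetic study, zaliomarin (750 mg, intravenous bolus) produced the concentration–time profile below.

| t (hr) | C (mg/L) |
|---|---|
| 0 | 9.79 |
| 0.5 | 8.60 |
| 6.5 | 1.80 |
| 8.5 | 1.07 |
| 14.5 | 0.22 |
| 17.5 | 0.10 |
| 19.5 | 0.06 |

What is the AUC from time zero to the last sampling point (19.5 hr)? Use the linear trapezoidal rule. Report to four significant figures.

Trapezoidal AUC_0→19.5:
  [0→0.5]: (9.79+8.60)/2 × 0.5 = 4.5975
  [0.5→6.5]: (8.60+1.80)/2 × 6 = 31.2
  [6.5→8.5]: (1.80+1.07)/2 × 2 = 2.87
  [8.5→14.5]: (1.07+0.22)/2 × 6 = 3.87
  [14.5→17.5]: (0.22+0.10)/2 × 3 = 0.48
  [17.5→19.5]: (0.10+0.06)/2 × 2 = 0.16
  Sum = 43.1775 mg/L·hr

AUC = 43.18 mg/L·hr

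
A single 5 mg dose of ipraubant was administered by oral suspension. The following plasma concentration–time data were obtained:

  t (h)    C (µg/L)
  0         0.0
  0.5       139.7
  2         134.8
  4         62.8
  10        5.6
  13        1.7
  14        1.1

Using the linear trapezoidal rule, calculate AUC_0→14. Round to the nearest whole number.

Trapezoidal AUC_0→14:
  [0→0.5]: (0.0+139.7)/2 × 0.5 = 34.925
  [0.5→2]: (139.7+134.8)/2 × 1.5 = 205.875
  [2→4]: (134.8+62.8)/2 × 2 = 197.6
  [4→10]: (62.8+5.6)/2 × 6 = 205.2
  [10→13]: (5.6+1.7)/2 × 3 = 10.95
  [13→14]: (1.7+1.1)/2 × 1 = 1.4
  Sum = 655.95 µg/L·h

AUC = 656 µg/L·h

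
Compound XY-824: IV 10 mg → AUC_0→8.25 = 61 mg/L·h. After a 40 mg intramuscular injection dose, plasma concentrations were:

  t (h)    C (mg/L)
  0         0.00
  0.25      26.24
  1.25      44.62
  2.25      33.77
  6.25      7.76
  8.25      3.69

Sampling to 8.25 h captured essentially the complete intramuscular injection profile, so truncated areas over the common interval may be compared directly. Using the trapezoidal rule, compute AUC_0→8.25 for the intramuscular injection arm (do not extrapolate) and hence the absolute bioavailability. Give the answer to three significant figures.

Trapezoidal AUC_0→8.25 (intramuscular injection):
  [0→0.25]: (0.00+26.24)/2 × 0.25 = 3.28
  [0.25→1.25]: (26.24+44.62)/2 × 1 = 35.43
  [1.25→2.25]: (44.62+33.77)/2 × 1 = 39.195
  [2.25→6.25]: (33.77+7.76)/2 × 4 = 83.06
  [6.25→8.25]: (7.76+3.69)/2 × 2 = 11.45
  Sum = 172.415 mg/L·h
F = (AUC_ev/D_ev)/(AUC_iv/D_iv) = (172.415/40)/(61/10) = 4.310375/6.1 = 0.7066

F = 0.707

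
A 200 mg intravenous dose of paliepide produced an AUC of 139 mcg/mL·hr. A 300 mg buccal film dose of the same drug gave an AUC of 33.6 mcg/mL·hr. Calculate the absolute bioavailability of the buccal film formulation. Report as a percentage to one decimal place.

F = (AUC_ev / D_ev) / (AUC_iv / D_iv)
  = (33.6/300) / (139/200)
  = 0.112 / 0.695 = 0.1612
  = 16.12%

F = 16.1%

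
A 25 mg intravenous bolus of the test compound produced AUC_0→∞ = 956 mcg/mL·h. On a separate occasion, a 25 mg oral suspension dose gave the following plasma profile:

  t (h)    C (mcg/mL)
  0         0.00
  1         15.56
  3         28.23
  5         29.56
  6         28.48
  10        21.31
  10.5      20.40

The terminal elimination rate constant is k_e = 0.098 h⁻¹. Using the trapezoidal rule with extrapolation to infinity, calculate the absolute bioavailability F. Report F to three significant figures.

F = 0.478

Trapezoidal AUC_0→10.5 (oral suspension):
  [0→1]: (0.00+15.56)/2 × 1 = 7.78
  [1→3]: (15.56+28.23)/2 × 2 = 43.79
  [3→5]: (28.23+29.56)/2 × 2 = 57.79
  [5→6]: (29.56+28.48)/2 × 1 = 29.02
  [6→10]: (28.48+21.31)/2 × 4 = 99.58
  [10→10.5]: (21.31+20.40)/2 × 0.5 = 10.4275
  Sum = 248.3875 mcg/mL·h
Tail: C_last/k_e = 20.40/0.098 = 208.163
AUC_0→∞ (oral suspension) = 248.3875 + 208.163 = 456.5505 mcg/mL·h
F = (AUC_ev/D_ev)/(AUC_iv/D_iv) = (456.5505/25)/(956/25) = 18.26202/38.24 = 0.4776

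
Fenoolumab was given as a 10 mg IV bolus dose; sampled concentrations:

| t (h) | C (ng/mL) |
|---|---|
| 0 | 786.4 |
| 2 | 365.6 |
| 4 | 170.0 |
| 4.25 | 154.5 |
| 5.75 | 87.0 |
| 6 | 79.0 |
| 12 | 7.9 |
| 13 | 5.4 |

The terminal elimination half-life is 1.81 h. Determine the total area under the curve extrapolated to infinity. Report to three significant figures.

AUC = 2210 ng/mL·h

Trapezoidal AUC_0→13:
  [0→2]: (786.4+365.6)/2 × 2 = 1152.0
  [2→4]: (365.6+170.0)/2 × 2 = 535.6
  [4→4.25]: (170.0+154.5)/2 × 0.25 = 40.5625
  [4.25→5.75]: (154.5+87.0)/2 × 1.5 = 181.125
  [5.75→6]: (87.0+79.0)/2 × 0.25 = 20.75
  [6→12]: (79.0+7.9)/2 × 6 = 260.7
  [12→13]: (7.9+5.4)/2 × 1 = 6.65
  Sum = 2197.3875 ng/mL·h
k_e = ln2 / t½ = 0.693147 / 1.81 = 0.3830 h^-1
Extrapolated tail: C_last / k_e = 5.4 / 0.383 = 14.099
AUC_0→∞ = 2197.3875 + 14.099 = 2211.4865 ng/mL·h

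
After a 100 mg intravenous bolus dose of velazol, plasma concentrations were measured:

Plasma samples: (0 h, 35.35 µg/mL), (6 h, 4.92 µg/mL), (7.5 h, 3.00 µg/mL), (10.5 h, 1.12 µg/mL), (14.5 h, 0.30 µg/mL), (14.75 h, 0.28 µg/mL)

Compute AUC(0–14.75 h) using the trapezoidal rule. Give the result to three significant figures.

AUC = 136 µg/mL·h

Trapezoidal AUC_0→14.75:
  [0→6]: (35.35+4.92)/2 × 6 = 120.81
  [6→7.5]: (4.92+3.00)/2 × 1.5 = 5.94
  [7.5→10.5]: (3.00+1.12)/2 × 3 = 6.18
  [10.5→14.5]: (1.12+0.30)/2 × 4 = 2.84
  [14.5→14.75]: (0.30+0.28)/2 × 0.25 = 0.0725
  Sum = 135.8425 µg/mL·h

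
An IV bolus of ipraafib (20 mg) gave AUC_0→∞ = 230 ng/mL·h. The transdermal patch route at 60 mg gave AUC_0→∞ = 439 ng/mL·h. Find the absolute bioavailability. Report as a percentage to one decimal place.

F = (AUC_ev / D_ev) / (AUC_iv / D_iv)
  = (439/60) / (230/20)
  = 7.31667 / 11.5 = 0.6362
  = 63.62%

F = 63.6%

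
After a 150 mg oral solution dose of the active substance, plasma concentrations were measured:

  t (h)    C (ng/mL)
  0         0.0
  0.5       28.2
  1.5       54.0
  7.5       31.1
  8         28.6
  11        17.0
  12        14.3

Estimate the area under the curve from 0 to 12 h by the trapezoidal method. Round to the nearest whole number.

Trapezoidal AUC_0→12:
  [0→0.5]: (0.0+28.2)/2 × 0.5 = 7.05
  [0.5→1.5]: (28.2+54.0)/2 × 1 = 41.1
  [1.5→7.5]: (54.0+31.1)/2 × 6 = 255.3
  [7.5→8]: (31.1+28.6)/2 × 0.5 = 14.925
  [8→11]: (28.6+17.0)/2 × 3 = 68.4
  [11→12]: (17.0+14.3)/2 × 1 = 15.65
  Sum = 402.425 ng/mL·h

AUC = 402 ng/mL·h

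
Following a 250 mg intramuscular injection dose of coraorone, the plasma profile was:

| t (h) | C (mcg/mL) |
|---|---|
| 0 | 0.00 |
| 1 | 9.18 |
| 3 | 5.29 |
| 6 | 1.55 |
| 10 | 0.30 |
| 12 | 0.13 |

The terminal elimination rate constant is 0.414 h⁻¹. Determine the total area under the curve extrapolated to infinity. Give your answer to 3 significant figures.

Trapezoidal AUC_0→12:
  [0→1]: (0.00+9.18)/2 × 1 = 4.59
  [1→3]: (9.18+5.29)/2 × 2 = 14.47
  [3→6]: (5.29+1.55)/2 × 3 = 10.26
  [6→10]: (1.55+0.30)/2 × 4 = 3.7
  [10→12]: (0.30+0.13)/2 × 2 = 0.43
  Sum = 33.45 mcg/mL·h
Extrapolated tail: C_last / k_e = 0.13 / 0.414 = 0.314
AUC_0→∞ = 33.45 + 0.314 = 33.764 mcg/mL·h

AUC = 33.8 mcg/mL·h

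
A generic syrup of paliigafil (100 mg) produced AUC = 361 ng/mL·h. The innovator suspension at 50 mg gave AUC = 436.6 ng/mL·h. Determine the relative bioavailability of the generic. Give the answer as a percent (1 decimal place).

F_rel = (AUC_test/D_test) / (AUC_ref/D_ref)
      = (361/100) / (436.6/50)
      = 3.61 / 8.732 = 0.4134 = 41.34%

F_rel = 41.3%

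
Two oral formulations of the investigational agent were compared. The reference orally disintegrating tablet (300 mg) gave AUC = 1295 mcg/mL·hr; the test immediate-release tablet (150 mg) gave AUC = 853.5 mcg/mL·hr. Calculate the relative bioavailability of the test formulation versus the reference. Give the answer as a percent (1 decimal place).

F_rel = 131.8%

F_rel = (AUC_test/D_test) / (AUC_ref/D_ref)
      = (853.5/150) / (1295/300)
      = 5.69 / 4.31667 = 1.3181 = 131.81%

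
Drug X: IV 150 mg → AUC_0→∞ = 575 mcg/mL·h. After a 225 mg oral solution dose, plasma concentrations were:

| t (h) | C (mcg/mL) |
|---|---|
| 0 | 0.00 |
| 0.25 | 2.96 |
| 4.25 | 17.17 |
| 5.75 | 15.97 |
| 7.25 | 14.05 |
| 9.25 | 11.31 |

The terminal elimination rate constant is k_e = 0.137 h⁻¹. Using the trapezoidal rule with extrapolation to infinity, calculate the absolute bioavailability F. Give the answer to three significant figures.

F = 0.227

Trapezoidal AUC_0→9.25 (oral solution):
  [0→0.25]: (0.00+2.96)/2 × 0.25 = 0.37
  [0.25→4.25]: (2.96+17.17)/2 × 4 = 40.26
  [4.25→5.75]: (17.17+15.97)/2 × 1.5 = 24.855
  [5.75→7.25]: (15.97+14.05)/2 × 1.5 = 22.515
  [7.25→9.25]: (14.05+11.31)/2 × 2 = 25.36
  Sum = 113.36 mcg/mL·h
Tail: C_last/k_e = 11.31/0.137 = 82.555
AUC_0→∞ (oral solution) = 113.36 + 82.555 = 195.915 mcg/mL·h
F = (AUC_ev/D_ev)/(AUC_iv/D_iv) = (195.915/225)/(575/150) = 0.870733/3.83333 = 0.2271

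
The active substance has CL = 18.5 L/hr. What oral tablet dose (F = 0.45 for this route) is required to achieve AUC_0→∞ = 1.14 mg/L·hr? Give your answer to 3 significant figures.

Dose = CL × AUC_0→∞ / F
     = 18.5 × 1.14 / 0.45 = 46.8667 mg

Dose = 46.9 mg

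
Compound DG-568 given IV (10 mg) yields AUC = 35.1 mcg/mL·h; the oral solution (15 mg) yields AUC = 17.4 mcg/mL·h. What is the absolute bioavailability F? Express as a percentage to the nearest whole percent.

F = (AUC_ev / D_ev) / (AUC_iv / D_iv)
  = (17.4/15) / (35.1/10)
  = 1.16 / 3.51 = 0.3305
  = 33.05%

F = 33%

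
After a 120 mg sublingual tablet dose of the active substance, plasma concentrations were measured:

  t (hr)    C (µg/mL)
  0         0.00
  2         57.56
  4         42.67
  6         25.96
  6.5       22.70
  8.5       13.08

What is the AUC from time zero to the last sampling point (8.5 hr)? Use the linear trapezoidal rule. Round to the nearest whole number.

Trapezoidal AUC_0→8.5:
  [0→2]: (0.00+57.56)/2 × 2 = 57.56
  [2→4]: (57.56+42.67)/2 × 2 = 100.23
  [4→6]: (42.67+25.96)/2 × 2 = 68.63
  [6→6.5]: (25.96+22.70)/2 × 0.5 = 12.165
  [6.5→8.5]: (22.70+13.08)/2 × 2 = 35.78
  Sum = 274.365 µg/mL·hr

AUC = 274 µg/mL·hr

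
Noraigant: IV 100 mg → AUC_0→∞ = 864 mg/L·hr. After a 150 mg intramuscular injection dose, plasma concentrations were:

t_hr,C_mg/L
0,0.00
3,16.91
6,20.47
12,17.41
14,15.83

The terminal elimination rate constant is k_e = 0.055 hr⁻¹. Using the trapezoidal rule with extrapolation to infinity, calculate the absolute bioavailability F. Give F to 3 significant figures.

F = 0.398

Trapezoidal AUC_0→14 (intramuscular injection):
  [0→3]: (0.00+16.91)/2 × 3 = 25.365
  [3→6]: (16.91+20.47)/2 × 3 = 56.07
  [6→12]: (20.47+17.41)/2 × 6 = 113.64
  [12→14]: (17.41+15.83)/2 × 2 = 33.24
  Sum = 228.315 mg/L·hr
Tail: C_last/k_e = 15.83/0.055 = 287.818
AUC_0→∞ (intramuscular injection) = 228.315 + 287.818 = 516.133 mg/L·hr
F = (AUC_ev/D_ev)/(AUC_iv/D_iv) = (516.133/150)/(864/100) = 3.44089/8.64 = 0.3983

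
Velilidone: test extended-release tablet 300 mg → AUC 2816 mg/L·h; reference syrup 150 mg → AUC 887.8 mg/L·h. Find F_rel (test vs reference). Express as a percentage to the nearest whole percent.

F_rel = (AUC_test/D_test) / (AUC_ref/D_ref)
      = (2816/300) / (887.8/150)
      = 9.38667 / 5.91867 = 1.5859 = 158.59%

F_rel = 159%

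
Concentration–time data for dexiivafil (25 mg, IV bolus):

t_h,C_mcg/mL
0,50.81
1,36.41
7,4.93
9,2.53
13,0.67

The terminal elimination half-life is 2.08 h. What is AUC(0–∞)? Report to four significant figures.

AUC = 183.5 mcg/mL·h

Trapezoidal AUC_0→13:
  [0→1]: (50.81+36.41)/2 × 1 = 43.61
  [1→7]: (36.41+4.93)/2 × 6 = 124.02
  [7→9]: (4.93+2.53)/2 × 2 = 7.46
  [9→13]: (2.53+0.67)/2 × 4 = 6.4
  Sum = 181.49 mcg/mL·h
k_e = ln2 / t½ = 0.693147 / 2.08 = 0.3332 h^-1
Extrapolated tail: C_last / k_e = 0.67 / 0.3332 = 2.011
AUC_0→∞ = 181.49 + 2.011 = 183.501 mcg/mL·h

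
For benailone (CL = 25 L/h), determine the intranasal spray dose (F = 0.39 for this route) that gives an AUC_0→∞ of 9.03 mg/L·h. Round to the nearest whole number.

Dose = 579 mg

Dose = CL × AUC_0→∞ / F
     = 25 × 9.03 / 0.39 = 578.846 mg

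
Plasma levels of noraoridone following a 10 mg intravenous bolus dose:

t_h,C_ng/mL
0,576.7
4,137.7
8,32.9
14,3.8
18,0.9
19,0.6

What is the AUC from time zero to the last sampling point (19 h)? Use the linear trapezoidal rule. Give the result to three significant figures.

Trapezoidal AUC_0→19:
  [0→4]: (576.7+137.7)/2 × 4 = 1428.8
  [4→8]: (137.7+32.9)/2 × 4 = 341.2
  [8→14]: (32.9+3.8)/2 × 6 = 110.1
  [14→18]: (3.8+0.9)/2 × 4 = 9.4
  [18→19]: (0.9+0.6)/2 × 1 = 0.75
  Sum = 1890.25 ng/mL·h

AUC = 1890 ng/mL·h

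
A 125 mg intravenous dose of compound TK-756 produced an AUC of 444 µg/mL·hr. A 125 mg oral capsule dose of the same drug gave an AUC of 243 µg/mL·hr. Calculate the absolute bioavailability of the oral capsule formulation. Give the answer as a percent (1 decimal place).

F = (AUC_ev / D_ev) / (AUC_iv / D_iv)
  = (243/125) / (444/125)
  = 1.944 / 3.552 = 0.5473
  = 54.73%

F = 54.7%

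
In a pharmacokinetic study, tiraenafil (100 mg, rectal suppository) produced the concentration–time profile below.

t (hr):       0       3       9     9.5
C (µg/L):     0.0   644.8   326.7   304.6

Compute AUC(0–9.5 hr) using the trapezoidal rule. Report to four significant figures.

Trapezoidal AUC_0→9.5:
  [0→3]: (0.0+644.8)/2 × 3 = 967.2
  [3→9]: (644.8+326.7)/2 × 6 = 2914.5
  [9→9.5]: (326.7+304.6)/2 × 0.5 = 157.825
  Sum = 4039.525 µg/L·hr

AUC = 4040 µg/L·hr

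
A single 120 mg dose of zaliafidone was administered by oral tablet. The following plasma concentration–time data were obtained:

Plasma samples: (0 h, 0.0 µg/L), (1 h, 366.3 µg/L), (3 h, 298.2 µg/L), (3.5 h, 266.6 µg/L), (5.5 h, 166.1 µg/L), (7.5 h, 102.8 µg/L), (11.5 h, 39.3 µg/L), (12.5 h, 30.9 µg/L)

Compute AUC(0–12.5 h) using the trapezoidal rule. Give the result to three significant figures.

Trapezoidal AUC_0→12.5:
  [0→1]: (0.0+366.3)/2 × 1 = 183.15
  [1→3]: (366.3+298.2)/2 × 2 = 664.5
  [3→3.5]: (298.2+266.6)/2 × 0.5 = 141.2
  [3.5→5.5]: (266.6+166.1)/2 × 2 = 432.7
  [5.5→7.5]: (166.1+102.8)/2 × 2 = 268.9
  [7.5→11.5]: (102.8+39.3)/2 × 4 = 284.2
  [11.5→12.5]: (39.3+30.9)/2 × 1 = 35.1
  Sum = 2009.75 µg/L·h

AUC = 2010 µg/L·h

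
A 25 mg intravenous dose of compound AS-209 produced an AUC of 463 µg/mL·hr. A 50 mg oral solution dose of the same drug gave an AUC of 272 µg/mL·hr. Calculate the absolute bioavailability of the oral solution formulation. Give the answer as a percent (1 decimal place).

F = 29.4%

F = (AUC_ev / D_ev) / (AUC_iv / D_iv)
  = (272/50) / (463/25)
  = 5.44 / 18.52 = 0.2937
  = 29.37%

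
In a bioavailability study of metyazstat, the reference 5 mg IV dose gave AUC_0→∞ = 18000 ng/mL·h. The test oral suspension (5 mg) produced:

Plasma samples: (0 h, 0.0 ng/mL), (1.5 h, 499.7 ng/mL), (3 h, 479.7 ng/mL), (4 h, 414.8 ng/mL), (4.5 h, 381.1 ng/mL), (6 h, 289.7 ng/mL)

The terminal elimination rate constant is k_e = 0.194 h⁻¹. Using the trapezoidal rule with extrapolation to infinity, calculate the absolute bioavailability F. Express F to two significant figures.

Trapezoidal AUC_0→6 (oral suspension):
  [0→1.5]: (0.0+499.7)/2 × 1.5 = 374.775
  [1.5→3]: (499.7+479.7)/2 × 1.5 = 734.55
  [3→4]: (479.7+414.8)/2 × 1 = 447.25
  [4→4.5]: (414.8+381.1)/2 × 0.5 = 198.975
  [4.5→6]: (381.1+289.7)/2 × 1.5 = 503.1
  Sum = 2258.65 ng/mL·h
Tail: C_last/k_e = 289.7/0.194 = 1493.299
AUC_0→∞ (oral suspension) = 2258.65 + 1493.299 = 3751.949 ng/mL·h
F = (AUC_ev/D_ev)/(AUC_iv/D_iv) = (3751.949/5)/(18000/5) = 750.3898/3600 = 0.2084

F = 0.21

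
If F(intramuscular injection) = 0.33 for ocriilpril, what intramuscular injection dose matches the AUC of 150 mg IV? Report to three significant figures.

D_intramuscular = 455 mg

For equal systemic exposure: F × D_ev = D_iv
D_ev = D_iv / F = 150 / 0.33 = 454.545 mg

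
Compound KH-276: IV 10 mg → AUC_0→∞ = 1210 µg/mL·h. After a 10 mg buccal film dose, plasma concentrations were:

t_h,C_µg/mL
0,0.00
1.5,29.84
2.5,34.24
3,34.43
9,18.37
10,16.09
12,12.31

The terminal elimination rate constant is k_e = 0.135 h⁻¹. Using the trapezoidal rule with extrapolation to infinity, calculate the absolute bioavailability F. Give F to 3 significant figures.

F = 0.303

Trapezoidal AUC_0→12 (buccal film):
  [0→1.5]: (0.00+29.84)/2 × 1.5 = 22.38
  [1.5→2.5]: (29.84+34.24)/2 × 1 = 32.04
  [2.5→3]: (34.24+34.43)/2 × 0.5 = 17.1675
  [3→9]: (34.43+18.37)/2 × 6 = 158.4
  [9→10]: (18.37+16.09)/2 × 1 = 17.23
  [10→12]: (16.09+12.31)/2 × 2 = 28.4
  Sum = 275.6175 µg/mL·h
Tail: C_last/k_e = 12.31/0.135 = 91.185
AUC_0→∞ (buccal film) = 275.6175 + 91.185 = 366.8025 µg/mL·h
F = (AUC_ev/D_ev)/(AUC_iv/D_iv) = (366.8025/10)/(1210/10) = 36.68025/121 = 0.3031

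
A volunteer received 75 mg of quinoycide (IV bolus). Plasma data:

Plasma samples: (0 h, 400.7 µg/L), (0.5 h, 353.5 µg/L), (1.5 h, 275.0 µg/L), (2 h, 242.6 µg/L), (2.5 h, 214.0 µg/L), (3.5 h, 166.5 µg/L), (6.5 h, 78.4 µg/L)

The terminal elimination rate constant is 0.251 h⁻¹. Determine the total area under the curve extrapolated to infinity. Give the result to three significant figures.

Trapezoidal AUC_0→6.5:
  [0→0.5]: (400.7+353.5)/2 × 0.5 = 188.55
  [0.5→1.5]: (353.5+275.0)/2 × 1 = 314.25
  [1.5→2]: (275.0+242.6)/2 × 0.5 = 129.4
  [2→2.5]: (242.6+214.0)/2 × 0.5 = 114.15
  [2.5→3.5]: (214.0+166.5)/2 × 1 = 190.25
  [3.5→6.5]: (166.5+78.4)/2 × 3 = 367.35
  Sum = 1303.95 µg/L·h
Extrapolated tail: C_last / k_e = 78.4 / 0.251 = 312.351
AUC_0→∞ = 1303.95 + 312.351 = 1616.301 µg/L·h

AUC = 1620 µg/L·h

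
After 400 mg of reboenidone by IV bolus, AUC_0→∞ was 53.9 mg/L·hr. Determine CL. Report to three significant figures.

CL = Dose_iv / AUC_0→∞
   = 400 / 53.9 = 7.42115 L/hr

CL = 7.42 L/hr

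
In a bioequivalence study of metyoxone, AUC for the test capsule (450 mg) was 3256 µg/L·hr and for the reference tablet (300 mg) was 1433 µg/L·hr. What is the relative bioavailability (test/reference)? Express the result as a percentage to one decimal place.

F_rel = 151.5%

F_rel = (AUC_test/D_test) / (AUC_ref/D_ref)
      = (3256/450) / (1433/300)
      = 7.23556 / 4.77667 = 1.5148 = 151.48%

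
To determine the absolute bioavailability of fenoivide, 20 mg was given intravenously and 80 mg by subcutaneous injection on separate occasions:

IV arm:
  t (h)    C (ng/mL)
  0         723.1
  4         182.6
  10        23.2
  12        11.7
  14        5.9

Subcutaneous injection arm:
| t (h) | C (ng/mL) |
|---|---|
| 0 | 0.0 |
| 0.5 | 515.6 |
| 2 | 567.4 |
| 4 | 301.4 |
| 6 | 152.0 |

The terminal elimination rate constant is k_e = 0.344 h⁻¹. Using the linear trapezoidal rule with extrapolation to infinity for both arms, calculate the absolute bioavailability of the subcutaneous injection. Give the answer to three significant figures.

F = 0.271

Trapezoidal AUC_0→14 (IV):
  [0→4]: (723.1+182.6)/2 × 4 = 1811.4
  [4→10]: (182.6+23.2)/2 × 6 = 617.4
  [10→12]: (23.2+11.7)/2 × 2 = 34.9
  [12→14]: (11.7+5.9)/2 × 2 = 17.6
  Sum = 2481.3 ng/mL·h
IV tail: 5.9/0.344 = 17.151; AUC_iv,0→∞ = 2481.3 + 17.151 = 2498.451 ng/mL·h
Trapezoidal AUC_0→6 (subcutaneous injection):
  [0→0.5]: (0.0+515.6)/2 × 0.5 = 128.9
  [0.5→2]: (515.6+567.4)/2 × 1.5 = 812.25
  [2→4]: (567.4+301.4)/2 × 2 = 868.8
  [4→6]: (301.4+152.0)/2 × 2 = 453.4
  Sum = 2263.35 ng/mL·h
subcutaneous injection tail: 152.0/0.344 = 441.860; AUC_ev,0→∞ = 2263.35 + 441.860 = 2705.21 ng/mL·h
F = (AUC_ev/D_ev)/(AUC_iv/D_iv) = (2705.21/80)/(2498.451/20) = 33.815125/124.92255 = 0.2707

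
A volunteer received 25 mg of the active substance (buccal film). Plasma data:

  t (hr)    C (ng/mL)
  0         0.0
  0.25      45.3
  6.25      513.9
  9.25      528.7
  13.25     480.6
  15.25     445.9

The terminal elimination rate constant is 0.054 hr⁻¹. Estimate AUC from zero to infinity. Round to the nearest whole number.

AUC = 14450 ng/mL·hr

Trapezoidal AUC_0→15.25:
  [0→0.25]: (0.0+45.3)/2 × 0.25 = 5.6625
  [0.25→6.25]: (45.3+513.9)/2 × 6 = 1677.6
  [6.25→9.25]: (513.9+528.7)/2 × 3 = 1563.9
  [9.25→13.25]: (528.7+480.6)/2 × 4 = 2018.6
  [13.25→15.25]: (480.6+445.9)/2 × 2 = 926.5
  Sum = 6192.2625 ng/mL·hr
Extrapolated tail: C_last / k_e = 445.9 / 0.054 = 8257.407
AUC_0→∞ = 6192.2625 + 8257.407 = 14449.6695 ng/mL·hr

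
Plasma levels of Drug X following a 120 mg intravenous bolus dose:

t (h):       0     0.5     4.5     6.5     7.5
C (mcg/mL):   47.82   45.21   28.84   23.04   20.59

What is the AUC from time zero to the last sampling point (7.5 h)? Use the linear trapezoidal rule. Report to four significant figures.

AUC = 245.1 mcg/mL·h

Trapezoidal AUC_0→7.5:
  [0→0.5]: (47.82+45.21)/2 × 0.5 = 23.2575
  [0.5→4.5]: (45.21+28.84)/2 × 4 = 148.1
  [4.5→6.5]: (28.84+23.04)/2 × 2 = 51.88
  [6.5→7.5]: (23.04+20.59)/2 × 1 = 21.815
  Sum = 245.0525 mcg/mL·h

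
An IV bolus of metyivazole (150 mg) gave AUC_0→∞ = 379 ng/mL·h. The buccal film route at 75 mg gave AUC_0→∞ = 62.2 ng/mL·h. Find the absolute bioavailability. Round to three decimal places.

F = 0.328

F = (AUC_ev / D_ev) / (AUC_iv / D_iv)
  = (62.2/75) / (379/150)
  = 0.829333 / 2.52667 = 0.3282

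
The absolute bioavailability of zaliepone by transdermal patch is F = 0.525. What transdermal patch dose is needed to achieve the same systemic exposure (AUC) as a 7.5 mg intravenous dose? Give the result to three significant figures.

For equal systemic exposure: F × D_ev = D_iv
D_ev = D_iv / F = 7.5 / 0.525 = 14.2857 mg

D_transdermal = 14.3 mg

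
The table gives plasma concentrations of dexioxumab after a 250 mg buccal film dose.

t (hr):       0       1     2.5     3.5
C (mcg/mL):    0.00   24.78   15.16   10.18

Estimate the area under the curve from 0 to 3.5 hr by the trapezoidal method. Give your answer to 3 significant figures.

AUC = 55.0 mcg/mL·hr

Trapezoidal AUC_0→3.5:
  [0→1]: (0.00+24.78)/2 × 1 = 12.39
  [1→2.5]: (24.78+15.16)/2 × 1.5 = 29.955
  [2.5→3.5]: (15.16+10.18)/2 × 1 = 12.67
  Sum = 55.015 mcg/mL·hr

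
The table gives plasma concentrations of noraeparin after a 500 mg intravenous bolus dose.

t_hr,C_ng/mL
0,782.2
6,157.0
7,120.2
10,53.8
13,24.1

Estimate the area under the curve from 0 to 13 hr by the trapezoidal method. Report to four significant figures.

AUC = 3334 ng/mL·hr

Trapezoidal AUC_0→13:
  [0→6]: (782.2+157.0)/2 × 6 = 2817.6
  [6→7]: (157.0+120.2)/2 × 1 = 138.6
  [7→10]: (120.2+53.8)/2 × 3 = 261.0
  [10→13]: (53.8+24.1)/2 × 3 = 116.85
  Sum = 3334.05 ng/mL·hr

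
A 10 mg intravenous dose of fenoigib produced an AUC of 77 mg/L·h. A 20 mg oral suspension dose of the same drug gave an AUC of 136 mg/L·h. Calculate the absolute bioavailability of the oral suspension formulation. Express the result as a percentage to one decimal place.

F = (AUC_ev / D_ev) / (AUC_iv / D_iv)
  = (136/20) / (77/10)
  = 6.8 / 7.7 = 0.8831
  = 88.31%

F = 88.3%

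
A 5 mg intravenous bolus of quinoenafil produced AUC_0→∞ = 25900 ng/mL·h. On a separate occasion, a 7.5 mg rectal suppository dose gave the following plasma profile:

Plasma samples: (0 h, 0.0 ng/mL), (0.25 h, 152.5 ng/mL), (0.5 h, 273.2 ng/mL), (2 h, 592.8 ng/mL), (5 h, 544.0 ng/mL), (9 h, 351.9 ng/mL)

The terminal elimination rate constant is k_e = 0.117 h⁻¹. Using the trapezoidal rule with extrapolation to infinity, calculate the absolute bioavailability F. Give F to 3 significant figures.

F = 0.186

Trapezoidal AUC_0→9 (rectal suppository):
  [0→0.25]: (0.0+152.5)/2 × 0.25 = 19.0625
  [0.25→0.5]: (152.5+273.2)/2 × 0.25 = 53.2125
  [0.5→2]: (273.2+592.8)/2 × 1.5 = 649.5
  [2→5]: (592.8+544.0)/2 × 3 = 1705.2
  [5→9]: (544.0+351.9)/2 × 4 = 1791.8
  Sum = 4218.775 ng/mL·h
Tail: C_last/k_e = 351.9/0.117 = 3007.692
AUC_0→∞ (rectal suppository) = 4218.775 + 3007.692 = 7226.467 ng/mL·h
F = (AUC_ev/D_ev)/(AUC_iv/D_iv) = (7226.467/7.5)/(25900/5) = 963.529/5180 = 0.1860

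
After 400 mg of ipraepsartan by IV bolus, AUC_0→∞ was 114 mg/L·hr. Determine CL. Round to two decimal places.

CL = Dose_iv / AUC_0→∞
   = 400 / 114 = 3.50877 L/hr

CL = 3.51 L/hr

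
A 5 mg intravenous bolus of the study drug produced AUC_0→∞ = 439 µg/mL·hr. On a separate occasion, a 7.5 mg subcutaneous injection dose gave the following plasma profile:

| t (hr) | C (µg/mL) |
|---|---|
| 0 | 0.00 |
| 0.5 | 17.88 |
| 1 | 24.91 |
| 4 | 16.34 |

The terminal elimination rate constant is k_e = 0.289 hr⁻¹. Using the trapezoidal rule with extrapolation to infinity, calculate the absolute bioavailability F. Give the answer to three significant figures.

Trapezoidal AUC_0→4 (subcutaneous injection):
  [0→0.5]: (0.00+17.88)/2 × 0.5 = 4.47
  [0.5→1]: (17.88+24.91)/2 × 0.5 = 10.6975
  [1→4]: (24.91+16.34)/2 × 3 = 61.875
  Sum = 77.0425 µg/mL·hr
Tail: C_last/k_e = 16.34/0.289 = 56.540
AUC_0→∞ (subcutaneous injection) = 77.0425 + 56.540 = 133.5825 µg/mL·hr
F = (AUC_ev/D_ev)/(AUC_iv/D_iv) = (133.5825/7.5)/(439/5) = 17.811/87.8 = 0.2029

F = 0.203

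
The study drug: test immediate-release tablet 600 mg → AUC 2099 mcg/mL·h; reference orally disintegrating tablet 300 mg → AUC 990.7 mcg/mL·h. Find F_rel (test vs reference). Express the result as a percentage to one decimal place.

F_rel = 105.9%

F_rel = (AUC_test/D_test) / (AUC_ref/D_ref)
      = (2099/600) / (990.7/300)
      = 3.49833 / 3.30233 = 1.0594 = 105.94%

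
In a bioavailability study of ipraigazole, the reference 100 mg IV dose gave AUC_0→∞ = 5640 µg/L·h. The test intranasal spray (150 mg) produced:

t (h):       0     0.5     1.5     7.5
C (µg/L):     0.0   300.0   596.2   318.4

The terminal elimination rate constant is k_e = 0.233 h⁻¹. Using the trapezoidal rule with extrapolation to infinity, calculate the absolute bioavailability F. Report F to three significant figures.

Trapezoidal AUC_0→7.5 (intranasal spray):
  [0→0.5]: (0.0+300.0)/2 × 0.5 = 75.0
  [0.5→1.5]: (300.0+596.2)/2 × 1 = 448.1
  [1.5→7.5]: (596.2+318.4)/2 × 6 = 2743.8
  Sum = 3266.9 µg/L·h
Tail: C_last/k_e = 318.4/0.233 = 1366.524
AUC_0→∞ (intranasal spray) = 3266.9 + 1366.524 = 4633.424 µg/L·h
F = (AUC_ev/D_ev)/(AUC_iv/D_iv) = (4633.424/150)/(5640/100) = 30.8895/56.4 = 0.5477

F = 0.548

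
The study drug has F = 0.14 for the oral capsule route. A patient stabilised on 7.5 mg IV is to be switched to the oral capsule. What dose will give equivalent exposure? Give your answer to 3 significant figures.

For equal systemic exposure: F × D_ev = D_iv
D_ev = D_iv / F = 7.5 / 0.14 = 53.5714 mg

D_oral = 53.6 mg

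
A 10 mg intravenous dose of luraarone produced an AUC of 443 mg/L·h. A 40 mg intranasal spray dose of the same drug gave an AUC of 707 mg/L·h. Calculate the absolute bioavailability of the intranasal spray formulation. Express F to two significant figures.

F = (AUC_ev / D_ev) / (AUC_iv / D_iv)
  = (707/40) / (443/10)
  = 17.675 / 44.3 = 0.3990

F = 0.40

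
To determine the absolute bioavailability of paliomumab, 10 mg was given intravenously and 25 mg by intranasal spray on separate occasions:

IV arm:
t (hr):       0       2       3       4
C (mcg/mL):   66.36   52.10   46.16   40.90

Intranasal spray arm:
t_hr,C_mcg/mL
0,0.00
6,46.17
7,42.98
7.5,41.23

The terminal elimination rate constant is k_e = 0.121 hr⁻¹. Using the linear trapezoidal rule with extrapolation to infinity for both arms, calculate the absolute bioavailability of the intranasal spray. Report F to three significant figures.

F = 0.397

Trapezoidal AUC_0→4 (IV):
  [0→2]: (66.36+52.10)/2 × 2 = 118.46
  [2→3]: (52.10+46.16)/2 × 1 = 49.13
  [3→4]: (46.16+40.90)/2 × 1 = 43.53
  Sum = 211.12 mcg/mL·hr
IV tail: 40.90/0.121 = 338.017; AUC_iv,0→∞ = 211.12 + 338.017 = 549.137 mcg/mL·hr
Trapezoidal AUC_0→7.5 (intranasal spray):
  [0→6]: (0.00+46.17)/2 × 6 = 138.51
  [6→7]: (46.17+42.98)/2 × 1 = 44.575
  [7→7.5]: (42.98+41.23)/2 × 0.5 = 21.0525
  Sum = 204.1375 mcg/mL·hr
intranasal spray tail: 41.23/0.121 = 340.744; AUC_ev,0→∞ = 204.1375 + 340.744 = 544.8815 mcg/mL·hr
F = (AUC_ev/D_ev)/(AUC_iv/D_iv) = (544.8815/25)/(549.137/10) = 21.79526/54.9137 = 0.3969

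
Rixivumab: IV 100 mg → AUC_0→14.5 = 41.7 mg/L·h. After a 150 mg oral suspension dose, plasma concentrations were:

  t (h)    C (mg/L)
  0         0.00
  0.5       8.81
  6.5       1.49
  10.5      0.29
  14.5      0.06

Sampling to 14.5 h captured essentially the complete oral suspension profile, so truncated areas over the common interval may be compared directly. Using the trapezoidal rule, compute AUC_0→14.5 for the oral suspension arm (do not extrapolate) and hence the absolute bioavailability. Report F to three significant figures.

F = 0.597

Trapezoidal AUC_0→14.5 (oral suspension):
  [0→0.5]: (0.00+8.81)/2 × 0.5 = 2.2025
  [0.5→6.5]: (8.81+1.49)/2 × 6 = 30.9
  [6.5→10.5]: (1.49+0.29)/2 × 4 = 3.56
  [10.5→14.5]: (0.29+0.06)/2 × 4 = 0.7
  Sum = 37.3625 mg/L·h
F = (AUC_ev/D_ev)/(AUC_iv/D_iv) = (37.3625/150)/(41.7/100) = 0.249083/0.417 = 0.5973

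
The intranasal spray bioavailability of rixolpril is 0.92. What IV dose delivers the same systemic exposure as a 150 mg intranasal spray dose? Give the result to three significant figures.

D_iv = 138 mg

Systemic exposure from an extravascular dose = F × D_ev, so the equivalent IV dose is F × D_ev.
D_iv = F × D_ev = 0.92 × 150 = 138 mg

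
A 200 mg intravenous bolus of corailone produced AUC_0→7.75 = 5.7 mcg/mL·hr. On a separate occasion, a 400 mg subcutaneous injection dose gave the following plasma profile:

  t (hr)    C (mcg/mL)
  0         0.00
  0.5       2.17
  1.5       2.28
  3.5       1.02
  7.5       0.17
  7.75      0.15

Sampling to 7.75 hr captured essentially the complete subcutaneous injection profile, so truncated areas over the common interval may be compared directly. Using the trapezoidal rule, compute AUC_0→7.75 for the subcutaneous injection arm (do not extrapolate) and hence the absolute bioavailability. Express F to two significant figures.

Trapezoidal AUC_0→7.75 (subcutaneous injection):
  [0→0.5]: (0.00+2.17)/2 × 0.5 = 0.5425
  [0.5→1.5]: (2.17+2.28)/2 × 1 = 2.225
  [1.5→3.5]: (2.28+1.02)/2 × 2 = 3.3
  [3.5→7.5]: (1.02+0.17)/2 × 4 = 2.38
  [7.5→7.75]: (0.17+0.15)/2 × 0.25 = 0.04
  Sum = 8.4875 mcg/mL·hr
F = (AUC_ev/D_ev)/(AUC_iv/D_iv) = (8.4875/400)/(5.7/200) = 0.02121875/0.0285 = 0.7445

F = 0.74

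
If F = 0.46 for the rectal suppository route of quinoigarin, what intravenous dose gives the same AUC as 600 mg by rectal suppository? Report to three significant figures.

D_iv = 276 mg

Systemic exposure from an extravascular dose = F × D_ev, so the equivalent IV dose is F × D_ev.
D_iv = F × D_ev = 0.46 × 600 = 276 mg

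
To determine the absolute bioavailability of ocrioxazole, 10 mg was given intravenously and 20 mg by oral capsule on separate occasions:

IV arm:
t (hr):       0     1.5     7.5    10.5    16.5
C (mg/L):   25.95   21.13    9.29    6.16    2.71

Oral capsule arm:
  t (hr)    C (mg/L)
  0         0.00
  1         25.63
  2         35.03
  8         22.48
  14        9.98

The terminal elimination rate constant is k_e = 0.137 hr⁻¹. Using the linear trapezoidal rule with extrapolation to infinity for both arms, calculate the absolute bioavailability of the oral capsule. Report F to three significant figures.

Trapezoidal AUC_0→16.5 (IV):
  [0→1.5]: (25.95+21.13)/2 × 1.5 = 35.31
  [1.5→7.5]: (21.13+9.29)/2 × 6 = 91.26
  [7.5→10.5]: (9.29+6.16)/2 × 3 = 23.175
  [10.5→16.5]: (6.16+2.71)/2 × 6 = 26.61
  Sum = 176.355 mg/L·hr
IV tail: 2.71/0.137 = 19.781; AUC_iv,0→∞ = 176.355 + 19.781 = 196.136 mg/L·hr
Trapezoidal AUC_0→14 (oral capsule):
  [0→1]: (0.00+25.63)/2 × 1 = 12.815
  [1→2]: (25.63+35.03)/2 × 1 = 30.33
  [2→8]: (35.03+22.48)/2 × 6 = 172.53
  [8→14]: (22.48+9.98)/2 × 6 = 97.38
  Sum = 313.055 mg/L·hr
oral capsule tail: 9.98/0.137 = 72.847; AUC_ev,0→∞ = 313.055 + 72.847 = 385.902 mg/L·hr
F = (AUC_ev/D_ev)/(AUC_iv/D_iv) = (385.902/20)/(196.136/10) = 19.2951/19.6136 = 0.9838

F = 0.984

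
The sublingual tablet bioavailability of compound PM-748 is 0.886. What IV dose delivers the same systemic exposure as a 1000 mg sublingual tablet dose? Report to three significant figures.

Systemic exposure from an extravascular dose = F × D_ev, so the equivalent IV dose is F × D_ev.
D_iv = F × D_ev = 0.886 × 1000 = 886 mg

D_iv = 886 mg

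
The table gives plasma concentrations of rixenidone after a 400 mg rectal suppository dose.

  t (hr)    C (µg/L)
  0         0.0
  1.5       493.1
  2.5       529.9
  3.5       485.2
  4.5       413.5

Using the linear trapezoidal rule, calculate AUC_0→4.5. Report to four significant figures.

Trapezoidal AUC_0→4.5:
  [0→1.5]: (0.0+493.1)/2 × 1.5 = 369.825
  [1.5→2.5]: (493.1+529.9)/2 × 1 = 511.5
  [2.5→3.5]: (529.9+485.2)/2 × 1 = 507.55
  [3.5→4.5]: (485.2+413.5)/2 × 1 = 449.35
  Sum = 1838.225 µg/L·hr

AUC = 1838 µg/L·hr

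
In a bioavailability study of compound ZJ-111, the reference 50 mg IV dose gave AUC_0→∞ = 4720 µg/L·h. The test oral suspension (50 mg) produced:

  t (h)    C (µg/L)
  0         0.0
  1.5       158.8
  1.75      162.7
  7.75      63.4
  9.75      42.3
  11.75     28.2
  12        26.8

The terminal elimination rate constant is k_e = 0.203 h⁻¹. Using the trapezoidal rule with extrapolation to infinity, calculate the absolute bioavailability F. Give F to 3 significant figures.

Trapezoidal AUC_0→12 (oral suspension):
  [0→1.5]: (0.0+158.8)/2 × 1.5 = 119.1
  [1.5→1.75]: (158.8+162.7)/2 × 0.25 = 40.1875
  [1.75→7.75]: (162.7+63.4)/2 × 6 = 678.3
  [7.75→9.75]: (63.4+42.3)/2 × 2 = 105.7
  [9.75→11.75]: (42.3+28.2)/2 × 2 = 70.5
  [11.75→12]: (28.2+26.8)/2 × 0.25 = 6.875
  Sum = 1020.6625 µg/L·h
Tail: C_last/k_e = 26.8/0.203 = 132.020
AUC_0→∞ (oral suspension) = 1020.6625 + 132.020 = 1152.6825 µg/L·h
F = (AUC_ev/D_ev)/(AUC_iv/D_iv) = (1152.6825/50)/(4720/50) = 23.05365/94.4 = 0.2442

F = 0.244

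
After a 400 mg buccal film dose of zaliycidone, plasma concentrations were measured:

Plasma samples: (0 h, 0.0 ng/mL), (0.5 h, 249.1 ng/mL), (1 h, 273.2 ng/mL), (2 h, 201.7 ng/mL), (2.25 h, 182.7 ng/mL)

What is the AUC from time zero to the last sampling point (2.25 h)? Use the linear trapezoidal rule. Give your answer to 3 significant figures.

AUC = 478 ng/mL·h

Trapezoidal AUC_0→2.25:
  [0→0.5]: (0.0+249.1)/2 × 0.5 = 62.275
  [0.5→1]: (249.1+273.2)/2 × 0.5 = 130.575
  [1→2]: (273.2+201.7)/2 × 1 = 237.45
  [2→2.25]: (201.7+182.7)/2 × 0.25 = 48.05
  Sum = 478.35 ng/mL·h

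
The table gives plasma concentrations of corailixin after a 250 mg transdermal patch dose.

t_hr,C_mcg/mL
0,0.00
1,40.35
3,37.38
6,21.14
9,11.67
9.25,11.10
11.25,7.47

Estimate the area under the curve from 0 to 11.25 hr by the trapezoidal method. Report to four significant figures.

Trapezoidal AUC_0→11.25:
  [0→1]: (0.00+40.35)/2 × 1 = 20.175
  [1→3]: (40.35+37.38)/2 × 2 = 77.73
  [3→6]: (37.38+21.14)/2 × 3 = 87.78
  [6→9]: (21.14+11.67)/2 × 3 = 49.215
  [9→9.25]: (11.67+11.10)/2 × 0.25 = 2.84625
  [9.25→11.25]: (11.10+7.47)/2 × 2 = 18.57
  Sum = 256.31625 mcg/mL·hr

AUC = 256.3 mcg/mL·hr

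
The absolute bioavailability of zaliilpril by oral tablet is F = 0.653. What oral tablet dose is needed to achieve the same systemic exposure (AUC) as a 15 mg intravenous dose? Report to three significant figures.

D_oral = 23.0 mg

For equal systemic exposure: F × D_ev = D_iv
D_ev = D_iv / F = 15 / 0.653 = 22.9709 mg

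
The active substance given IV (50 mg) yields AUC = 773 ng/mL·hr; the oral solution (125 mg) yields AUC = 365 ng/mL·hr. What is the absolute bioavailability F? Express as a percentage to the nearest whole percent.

F = 19%

F = (AUC_ev / D_ev) / (AUC_iv / D_iv)
  = (365/125) / (773/50)
  = 2.92 / 15.46 = 0.1889
  = 18.89%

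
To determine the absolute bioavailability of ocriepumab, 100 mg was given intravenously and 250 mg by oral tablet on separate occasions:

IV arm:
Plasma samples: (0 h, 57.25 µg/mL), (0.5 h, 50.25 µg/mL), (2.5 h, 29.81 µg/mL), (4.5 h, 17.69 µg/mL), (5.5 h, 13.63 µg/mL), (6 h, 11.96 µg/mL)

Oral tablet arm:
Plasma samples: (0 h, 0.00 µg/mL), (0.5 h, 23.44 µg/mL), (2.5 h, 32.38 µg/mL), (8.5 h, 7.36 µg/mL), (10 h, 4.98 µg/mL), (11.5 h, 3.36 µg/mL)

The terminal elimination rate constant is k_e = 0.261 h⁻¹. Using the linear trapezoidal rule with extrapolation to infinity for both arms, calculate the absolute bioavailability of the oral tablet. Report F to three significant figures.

Trapezoidal AUC_0→6 (IV):
  [0→0.5]: (57.25+50.25)/2 × 0.5 = 26.875
  [0.5→2.5]: (50.25+29.81)/2 × 2 = 80.06
  [2.5→4.5]: (29.81+17.69)/2 × 2 = 47.5
  [4.5→5.5]: (17.69+13.63)/2 × 1 = 15.66
  [5.5→6]: (13.63+11.96)/2 × 0.5 = 6.3975
  Sum = 176.4925 µg/mL·h
IV tail: 11.96/0.261 = 45.824; AUC_iv,0→∞ = 176.4925 + 45.824 = 222.3165 µg/mL·h
Trapezoidal AUC_0→11.5 (oral tablet):
  [0→0.5]: (0.00+23.44)/2 × 0.5 = 5.86
  [0.5→2.5]: (23.44+32.38)/2 × 2 = 55.82
  [2.5→8.5]: (32.38+7.36)/2 × 6 = 119.22
  [8.5→10]: (7.36+4.98)/2 × 1.5 = 9.255
  [10→11.5]: (4.98+3.36)/2 × 1.5 = 6.255
  Sum = 196.41 µg/mL·h
oral tablet tail: 3.36/0.261 = 12.874; AUC_ev,0→∞ = 196.41 + 12.874 = 209.284 µg/mL·h
F = (AUC_ev/D_ev)/(AUC_iv/D_iv) = (209.284/250)/(222.3165/100) = 0.837136/2.223165 = 0.3766

F = 0.377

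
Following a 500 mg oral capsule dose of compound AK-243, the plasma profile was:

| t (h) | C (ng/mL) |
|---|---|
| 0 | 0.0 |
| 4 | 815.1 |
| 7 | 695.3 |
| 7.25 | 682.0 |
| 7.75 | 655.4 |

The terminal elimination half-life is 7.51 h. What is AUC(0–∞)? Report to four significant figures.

Trapezoidal AUC_0→7.75:
  [0→4]: (0.0+815.1)/2 × 4 = 1630.2
  [4→7]: (815.1+695.3)/2 × 3 = 2265.6
  [7→7.25]: (695.3+682.0)/2 × 0.25 = 172.1625
  [7.25→7.75]: (682.0+655.4)/2 × 0.5 = 334.35
  Sum = 4402.3125 ng/mL·h
k_e = ln2 / t½ = 0.693147 / 7.51 = 0.0923 h^-1
Extrapolated tail: C_last / k_e = 655.4 / 0.0923 = 7100.758
AUC_0→∞ = 4402.3125 + 7100.758 = 11503.0705 ng/mL·h

AUC = 11500 ng/mL·h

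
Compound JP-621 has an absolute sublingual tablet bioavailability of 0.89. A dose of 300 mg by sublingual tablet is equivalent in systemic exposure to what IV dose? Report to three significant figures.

Systemic exposure from an extravascular dose = F × D_ev, so the equivalent IV dose is F × D_ev.
D_iv = F × D_ev = 0.89 × 300 = 267 mg

D_iv = 267 mg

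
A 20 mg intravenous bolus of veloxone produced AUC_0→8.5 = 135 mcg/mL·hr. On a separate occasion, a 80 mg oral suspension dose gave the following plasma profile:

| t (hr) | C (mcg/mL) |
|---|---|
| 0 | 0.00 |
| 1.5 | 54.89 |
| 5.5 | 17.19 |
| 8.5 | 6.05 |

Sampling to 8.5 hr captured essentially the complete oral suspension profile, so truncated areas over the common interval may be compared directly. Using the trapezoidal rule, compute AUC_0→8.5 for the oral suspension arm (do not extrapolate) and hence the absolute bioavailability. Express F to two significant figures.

Trapezoidal AUC_0→8.5 (oral suspension):
  [0→1.5]: (0.00+54.89)/2 × 1.5 = 41.1675
  [1.5→5.5]: (54.89+17.19)/2 × 4 = 144.16
  [5.5→8.5]: (17.19+6.05)/2 × 3 = 34.86
  Sum = 220.1875 mcg/mL·hr
F = (AUC_ev/D_ev)/(AUC_iv/D_iv) = (220.1875/80)/(135/20) = 2.75234/6.75 = 0.4078

F = 0.41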